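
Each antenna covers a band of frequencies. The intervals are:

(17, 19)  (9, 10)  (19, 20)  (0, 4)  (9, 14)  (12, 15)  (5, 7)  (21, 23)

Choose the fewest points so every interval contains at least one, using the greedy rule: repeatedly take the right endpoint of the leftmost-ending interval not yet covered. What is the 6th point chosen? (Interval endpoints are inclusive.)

Sort by right endpoint; whenever an interval is uncovered, place a point at its right end.
By right end: [0,4]  [5,7]  [9,10]  [9,14]  [12,15]  [17,19]  [19,20]  [21,23]
[0,4] uncovered → point at 4; [5,7] uncovered → point at 7; [9,10] uncovered → point at 10; [12,15] uncovered → point at 15; [17,19] uncovered → point at 19; [21,23] uncovered → point at 23.
Points: 4, 7, 10, 15, 19, 23 (6 total).

23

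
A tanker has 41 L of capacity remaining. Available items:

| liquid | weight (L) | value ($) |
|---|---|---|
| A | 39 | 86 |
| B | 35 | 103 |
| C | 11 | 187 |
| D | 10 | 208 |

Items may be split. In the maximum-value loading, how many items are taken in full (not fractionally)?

Sort by value per unit weight and fill in that order.
Order: D (208/10=20.80) > C (187/11=17.00) > B (103/35=2.94) > A (86/39=2.21)
Fill: take D (10 @ 208) → take C (11 @ 187) → take 20/35 of B → 58.86; 41/41 used.
2 item(s) taken whole; one partial (take 20/35 of B).

2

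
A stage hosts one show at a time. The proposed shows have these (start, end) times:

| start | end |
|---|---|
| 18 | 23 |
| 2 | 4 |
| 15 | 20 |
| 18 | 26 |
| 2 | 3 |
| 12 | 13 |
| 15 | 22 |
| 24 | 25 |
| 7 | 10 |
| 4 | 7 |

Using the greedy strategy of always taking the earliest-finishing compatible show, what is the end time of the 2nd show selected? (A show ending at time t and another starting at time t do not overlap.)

By end time: (2,3), (2,4), (4,7), (7,10), (12,13), (15,20), (15,22), (18,23), (24,25), (18,26).
Pick (2,3); next start ≥ 3 → (4,7); next start ≥ 7 → (7,10); next start ≥ 10 → (12,13); next start ≥ 13 → (15,20); next start ≥ 20 → (24,25).
Selected: (2,3) (4,7) (7,10) (12,13) (15,20) (24,25)

7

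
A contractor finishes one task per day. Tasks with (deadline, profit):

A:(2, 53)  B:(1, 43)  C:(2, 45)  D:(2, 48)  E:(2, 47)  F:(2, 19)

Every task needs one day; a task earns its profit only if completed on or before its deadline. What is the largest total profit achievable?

101

Take jobs in profit order; each goes to the latest open slot no later than its deadline.
By profit: A(d2,53), D(d2,48), E(d2,47), C(d2,45), B(d1,43), F(d2,19)
A→slot 2; D→slot 1; E skipped; C skipped; B skipped; F skipped.
Profit = 48 + 53 = 101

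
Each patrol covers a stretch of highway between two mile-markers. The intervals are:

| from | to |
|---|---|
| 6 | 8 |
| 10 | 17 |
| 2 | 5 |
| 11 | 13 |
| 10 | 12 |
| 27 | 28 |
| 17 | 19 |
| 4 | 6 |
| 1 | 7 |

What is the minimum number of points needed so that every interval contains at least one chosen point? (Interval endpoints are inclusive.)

5

By right end: [2,5]  [4,6]  [1,7]  [6,8]  [10,12]  [11,13]  [10,17]  [17,19]  [27,28]
[2,5] uncovered → point at 5; [6,8] uncovered → point at 8; [10,12] uncovered → point at 12; [17,19] uncovered → point at 19; [27,28] uncovered → point at 28.
Points: 5, 8, 12, 19, 28 (5 total).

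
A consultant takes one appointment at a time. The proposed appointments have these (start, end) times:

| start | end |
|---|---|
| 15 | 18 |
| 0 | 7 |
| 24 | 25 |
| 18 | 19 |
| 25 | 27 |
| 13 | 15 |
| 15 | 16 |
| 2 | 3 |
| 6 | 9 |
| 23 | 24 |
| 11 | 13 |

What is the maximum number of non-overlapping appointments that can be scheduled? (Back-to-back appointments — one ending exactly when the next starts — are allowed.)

9

Sorted by end: (2,3)  (0,7)  (6,9)  (11,13)  (13,15)  (15,16)  (15,18)  (18,19)  (23,24)  (24,25)  (25,27)
take (2,3); take (6,9); take (11,13); take (13,15); take (15,16); skip (15,18); take (18,19); take (23,24); take (24,25); take (25,27).
Selected 9 appointments.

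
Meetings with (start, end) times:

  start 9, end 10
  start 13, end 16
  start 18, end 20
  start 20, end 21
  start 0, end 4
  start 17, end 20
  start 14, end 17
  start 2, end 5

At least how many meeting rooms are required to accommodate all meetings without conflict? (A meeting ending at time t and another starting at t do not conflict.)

2

Events (time:±→running): 0:+→1 2:+→2 … peak 2.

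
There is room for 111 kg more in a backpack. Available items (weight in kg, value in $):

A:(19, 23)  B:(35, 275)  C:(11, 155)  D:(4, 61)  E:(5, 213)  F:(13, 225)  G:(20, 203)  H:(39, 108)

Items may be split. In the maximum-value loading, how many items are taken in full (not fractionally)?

Sort by value per unit weight and fill in that order.
Ratios (sorted): E 42.60, F 17.31, D 15.25, C 14.09, G 10.15, B 7.86, H 2.77, A 1.21
take E (5 @ 213); take F (13 @ 225); take D (4 @ 61); take C (11 @ 155); take G (20 @ 203); take B (35 @ 275); take 23/39 of H → 63.69. Capacity used 111/111.
6 item(s) taken whole; one partial (take 23/39 of H).

6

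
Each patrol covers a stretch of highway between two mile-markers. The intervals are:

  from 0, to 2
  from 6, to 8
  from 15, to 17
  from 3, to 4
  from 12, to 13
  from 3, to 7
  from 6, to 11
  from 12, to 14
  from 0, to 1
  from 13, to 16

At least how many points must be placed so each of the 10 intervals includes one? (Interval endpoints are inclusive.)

Sorted: [0,1] [0,2] [3,4] [3,7] [6,8] [6,11] [12,13] [12,14] [13,16] [15,17]
{[0,1],[0,2]} hit by 1; {[3,4],[3,7]} hit by 4; {[6,8],[6,11]} hit by 8; {[12,13],[12,14],[13,16]} hit by 13; {[15,17]} hit by 17.
Points: 1, 4, 8, 13, 17 (5 total).

5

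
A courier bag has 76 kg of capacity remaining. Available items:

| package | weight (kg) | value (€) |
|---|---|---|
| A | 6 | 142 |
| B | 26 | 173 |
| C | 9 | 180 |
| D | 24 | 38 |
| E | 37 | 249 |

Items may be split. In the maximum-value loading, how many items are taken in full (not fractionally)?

Order: A (142/6=23.67) > C (180/9=20.00) > E (249/37=6.73) > B (173/26=6.65) > D (38/24=1.58)
Fill: take A (6 @ 142) → take C (9 @ 180) → take E (37 @ 249) → take 24/26 of B → 159.69; 76/76 used.
3 item(s) taken whole; one partial (take 24/26 of B).

3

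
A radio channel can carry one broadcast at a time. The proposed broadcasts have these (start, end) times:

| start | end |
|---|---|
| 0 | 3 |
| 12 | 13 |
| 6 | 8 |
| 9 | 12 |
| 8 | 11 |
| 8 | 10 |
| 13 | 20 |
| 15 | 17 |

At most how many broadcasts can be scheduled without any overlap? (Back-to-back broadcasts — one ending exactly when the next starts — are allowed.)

5

Greedy by earliest finish: after sorting by end time, pick each interval compatible with the last pick.
By end time: (0,3), (6,8), (8,10), (8,11), (9,12), (12,13), (15,17), (13,20).
Pick (0,3); next start ≥ 3 → (6,8); next start ≥ 8 → (8,10); next start ≥ 10 → (12,13); next start ≥ 13 → (15,17).
Selected 5 broadcasts.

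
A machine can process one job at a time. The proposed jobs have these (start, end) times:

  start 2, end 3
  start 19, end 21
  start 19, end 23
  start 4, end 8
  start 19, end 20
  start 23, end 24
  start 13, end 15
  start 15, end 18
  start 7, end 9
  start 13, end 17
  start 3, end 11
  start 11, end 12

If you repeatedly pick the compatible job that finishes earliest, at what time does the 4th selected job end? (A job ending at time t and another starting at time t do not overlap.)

Sort by end time and greedily take each interval whose start is ≥ the last chosen end.
By end time: (2,3), (4,8), (7,9), (3,11), (11,12), (13,15), (13,17), (15,18), (19,20), (19,21), (19,23), (23,24).
Pick (2,3); next start ≥ 3 → (4,8); next start ≥ 8 → (11,12); next start ≥ 12 → (13,15); next start ≥ 15 → (15,18); next start ≥ 18 → (19,20); next start ≥ 20 → (23,24).
Selected: (2,3) (4,8) (11,12) (13,15) (15,18) (19,20) (23,24)

15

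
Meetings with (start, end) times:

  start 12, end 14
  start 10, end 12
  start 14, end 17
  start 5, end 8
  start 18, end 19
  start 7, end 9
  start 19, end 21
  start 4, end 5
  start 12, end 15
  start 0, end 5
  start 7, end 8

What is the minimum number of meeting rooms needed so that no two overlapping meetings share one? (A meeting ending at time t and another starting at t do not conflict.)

starts: [0, 4, 5, 7, 7, 10, 12, 12, 14, 18, 19]
ends:   [5, 5, 8, 8, 9, 12, 14, 15, 17, 19, 21]
s0→1 s4→2 e5→1 e5→0 s5→1 s7→2 s7→3  — peak 3.

3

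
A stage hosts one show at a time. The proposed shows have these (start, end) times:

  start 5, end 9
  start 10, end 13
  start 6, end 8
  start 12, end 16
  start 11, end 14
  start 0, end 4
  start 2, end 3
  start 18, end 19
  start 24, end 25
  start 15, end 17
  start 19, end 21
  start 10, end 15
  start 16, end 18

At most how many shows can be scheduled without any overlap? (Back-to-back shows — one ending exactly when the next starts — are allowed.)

By end time: (2,3), (0,4), (6,8), (5,9), (10,13), (11,14), (10,15), (12,16), (15,17), (16,18), (18,19), (19,21), (24,25).
Pick (2,3); next start ≥ 3 → (6,8); next start ≥ 8 → (10,13); next start ≥ 13 → (15,17); next start ≥ 17 → (18,19); next start ≥ 19 → (19,21); next start ≥ 21 → (24,25).
Selected 7 shows.

7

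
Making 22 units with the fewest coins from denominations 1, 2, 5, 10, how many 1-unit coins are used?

Greedy: take as many of the largest coin as possible, then repeat with the remainder.
22 = 2×10 + 1×2
Count of 1: 0

0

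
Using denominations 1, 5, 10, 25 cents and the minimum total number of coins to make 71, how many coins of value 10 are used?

71 − 2×25→21 − 2×10→1 − 1×1→0
Count of 10: 2

2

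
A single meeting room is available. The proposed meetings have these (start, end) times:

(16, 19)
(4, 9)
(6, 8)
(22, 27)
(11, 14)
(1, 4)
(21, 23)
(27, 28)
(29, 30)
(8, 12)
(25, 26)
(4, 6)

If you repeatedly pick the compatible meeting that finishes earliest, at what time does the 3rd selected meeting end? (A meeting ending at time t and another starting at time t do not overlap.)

8

By end time: (1,4), (4,6), (6,8), (4,9), (8,12), (11,14), (16,19), (21,23), (25,26), (22,27), (27,28), (29,30).
Pick (1,4); next start ≥ 4 → (4,6); next start ≥ 6 → (6,8); next start ≥ 8 → (8,12); next start ≥ 12 → (16,19); next start ≥ 19 → (21,23); next start ≥ 23 → (25,26); next start ≥ 26 → (27,28); next start ≥ 28 → (29,30).
Selected: (1,4) (4,6) (6,8) (8,12) (16,19) (21,23) (25,26) (27,28) (29,30)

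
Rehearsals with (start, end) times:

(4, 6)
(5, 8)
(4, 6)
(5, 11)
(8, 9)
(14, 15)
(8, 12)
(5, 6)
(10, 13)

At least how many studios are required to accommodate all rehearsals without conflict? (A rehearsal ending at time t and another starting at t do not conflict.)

starts: [4, 4, 5, 5, 5, 8, 8, 10, 14]
ends:   [6, 6, 6, 8, 9, 11, 12, 13, 15]
s4→1 s4→2 s5→3 s5→4 s5→5  — peak 5.

5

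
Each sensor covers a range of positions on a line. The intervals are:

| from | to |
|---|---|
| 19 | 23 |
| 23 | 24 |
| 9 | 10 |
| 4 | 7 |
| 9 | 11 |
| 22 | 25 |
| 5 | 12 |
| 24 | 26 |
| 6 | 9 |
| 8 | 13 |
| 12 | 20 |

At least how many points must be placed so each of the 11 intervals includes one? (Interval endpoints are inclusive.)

Sort by right endpoint; whenever an interval is uncovered, place a point at its right end.
Sorted: [4,7] [6,9] [9,10] [9,11] [5,12] [8,13] [12,20] [19,23] [23,24] [22,25] [24,26]
{[4,7],[6,9]} hit by 7; {[9,10],[9,11],[5,12],[8,13]} hit by 10; {[12,20],[19,23]} hit by 20; {[23,24],[22,25],[24,26]} hit by 24.
Points: 7, 10, 20, 24 (4 total).

4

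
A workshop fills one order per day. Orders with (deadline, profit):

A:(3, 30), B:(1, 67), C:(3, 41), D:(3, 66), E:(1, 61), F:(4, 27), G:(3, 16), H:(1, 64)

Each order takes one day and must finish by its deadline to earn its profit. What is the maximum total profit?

201

Sort by profit descending; place each in the latest free slot ≤ its deadline.
By profit: B(d1,67), D(d3,66), H(d1,64), E(d1,61), C(d3,41), A(d3,30), F(d4,27), G(d3,16)
B→slot 1; D→slot 3; H skipped; E skipped; C→slot 2; A skipped; F→slot 4; G skipped.
Profit = 67 + 41 + 66 + 27 = 201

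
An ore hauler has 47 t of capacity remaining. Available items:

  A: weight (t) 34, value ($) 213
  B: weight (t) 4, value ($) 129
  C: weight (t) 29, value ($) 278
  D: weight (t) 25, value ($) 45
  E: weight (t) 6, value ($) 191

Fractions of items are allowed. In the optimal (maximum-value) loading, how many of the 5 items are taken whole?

3

Ratios (sorted): B 32.25, E 31.83, C 9.59, A 6.26, D 1.80
take B (4 @ 129); take E (6 @ 191); take C (29 @ 278); take 8/34 of A → 50.12. Capacity used 47/47.
3 item(s) taken whole; one partial (take 8/34 of A).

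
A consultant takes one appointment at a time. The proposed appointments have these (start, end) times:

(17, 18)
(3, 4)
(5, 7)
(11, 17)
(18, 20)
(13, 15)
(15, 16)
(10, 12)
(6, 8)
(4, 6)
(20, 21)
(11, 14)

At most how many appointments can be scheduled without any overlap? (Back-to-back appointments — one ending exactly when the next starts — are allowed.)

Sorted by end: (3,4)  (4,6)  (5,7)  (6,8)  (10,12)  (11,14)  (13,15)  (15,16)  (11,17)  (17,18)  (18,20)  (20,21)
take (3,4); take (4,6); skip (5,7); take (6,8); take (10,12); take (13,15); take (15,16); take (17,18); take (18,20); take (20,21).
Selected 9 appointments.

9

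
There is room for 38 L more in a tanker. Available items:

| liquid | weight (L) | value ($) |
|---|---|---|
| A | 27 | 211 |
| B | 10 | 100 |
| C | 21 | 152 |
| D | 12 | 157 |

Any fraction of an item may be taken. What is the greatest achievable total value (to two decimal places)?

382.04

Ratios (sorted): D 13.08, B 10.00, A 7.81, C 7.24
take D (12 @ 157); take B (10 @ 100); take 16/27 of A → 125.04. Capacity used 38/38.
Total value = 382.04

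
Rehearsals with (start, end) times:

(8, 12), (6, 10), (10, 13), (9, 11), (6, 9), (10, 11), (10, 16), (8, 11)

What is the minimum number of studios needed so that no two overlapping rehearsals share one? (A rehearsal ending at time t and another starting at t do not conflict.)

Events (time:±→running): 6:+→1 6:+→2 8:+→3 8:+→4 9:-→3 9:+→4 10:-→3 10:+→4 10:+→5 10:+→6 … peak 6.

6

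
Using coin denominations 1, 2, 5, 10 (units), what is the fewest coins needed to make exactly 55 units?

6

55 − 5×10→5 − 1×5→0
Total coins = 5 + 1 = 6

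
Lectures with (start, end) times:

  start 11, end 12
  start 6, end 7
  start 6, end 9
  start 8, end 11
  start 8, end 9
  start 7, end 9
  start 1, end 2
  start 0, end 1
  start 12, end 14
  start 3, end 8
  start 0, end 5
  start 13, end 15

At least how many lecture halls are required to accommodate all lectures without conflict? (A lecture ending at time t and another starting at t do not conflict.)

4

Count concurrent intervals with a sweep; the peak is the room count.
Events (time:±→running): 0:+→1 0:+→2 1:-→1 1:+→2 2:-→1 3:+→2 5:-→1 6:+→2 6:+→3 7:-→2 7:+→3 8:-→2 8:+→3 8:+→4 … peak 4.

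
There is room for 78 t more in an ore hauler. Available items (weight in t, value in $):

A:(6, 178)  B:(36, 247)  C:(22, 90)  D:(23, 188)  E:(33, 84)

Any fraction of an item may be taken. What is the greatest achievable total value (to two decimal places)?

Order: A (178/6=29.67) > D (188/23=8.17) > B (247/36=6.86) > C (90/22=4.09) > E (84/33=2.55)
Fill: take A (6 @ 178) → take D (23 @ 188) → take B (36 @ 247) → take 13/22 of C → 53.18; 78/78 used.
Total value = 666.18

666.18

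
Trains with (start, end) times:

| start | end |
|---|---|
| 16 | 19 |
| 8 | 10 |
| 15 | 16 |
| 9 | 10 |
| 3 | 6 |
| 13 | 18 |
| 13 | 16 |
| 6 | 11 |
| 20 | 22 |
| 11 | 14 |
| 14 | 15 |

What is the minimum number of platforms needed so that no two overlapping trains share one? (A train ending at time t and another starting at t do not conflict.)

3

Events (time:±→running): 3:+→1 6:-→0 6:+→1 8:+→2 9:+→3 … peak 3.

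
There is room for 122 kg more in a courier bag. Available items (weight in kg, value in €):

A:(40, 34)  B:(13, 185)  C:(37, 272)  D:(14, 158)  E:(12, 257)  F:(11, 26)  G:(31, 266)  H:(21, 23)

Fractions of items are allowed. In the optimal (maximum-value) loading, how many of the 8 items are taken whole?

Order: E (257/12=21.42) > B (185/13=14.23) > D (158/14=11.29) > G (266/31=8.58) > C (272/37=7.35) > F (26/11=2.36) > H (23/21=1.10) > A (34/40=0.85)
Fill: take E (12 @ 257) → take B (13 @ 185) → take D (14 @ 158) → take G (31 @ 266) → take C (37 @ 272) → take F (11 @ 26) → take 4/21 of H → 4.38; 122/122 used.
6 item(s) taken whole; one partial (take 4/21 of H).

6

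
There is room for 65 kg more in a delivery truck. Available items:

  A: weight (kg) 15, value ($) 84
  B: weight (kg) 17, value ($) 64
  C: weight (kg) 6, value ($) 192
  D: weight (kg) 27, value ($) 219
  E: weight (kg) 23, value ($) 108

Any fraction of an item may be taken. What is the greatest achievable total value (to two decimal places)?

Greedy by value/weight ratio, highest first.
Ratios (sorted): C 32.00, D 8.11, A 5.60, E 4.70, B 3.76
take C (6 @ 192); take D (27 @ 219); take A (15 @ 84); take 17/23 of E → 79.83. Capacity used 65/65.
Total value = 574.83

574.83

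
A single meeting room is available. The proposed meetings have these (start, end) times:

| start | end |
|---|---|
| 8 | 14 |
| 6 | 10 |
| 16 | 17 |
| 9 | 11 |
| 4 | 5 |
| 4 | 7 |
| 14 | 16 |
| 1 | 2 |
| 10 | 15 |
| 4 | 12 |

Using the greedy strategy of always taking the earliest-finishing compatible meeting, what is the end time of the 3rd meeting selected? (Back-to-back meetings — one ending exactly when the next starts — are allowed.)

Greedy by earliest finish: after sorting by end time, pick each interval compatible with the last pick.
By end time: (1,2), (4,5), (4,7), (6,10), (9,11), (4,12), (8,14), (10,15), (14,16), (16,17).
Pick (1,2); next start ≥ 2 → (4,5); next start ≥ 5 → (6,10); next start ≥ 10 → (10,15); next start ≥ 15 → (16,17).
Selected: (1,2) (4,5) (6,10) (10,15) (16,17)

10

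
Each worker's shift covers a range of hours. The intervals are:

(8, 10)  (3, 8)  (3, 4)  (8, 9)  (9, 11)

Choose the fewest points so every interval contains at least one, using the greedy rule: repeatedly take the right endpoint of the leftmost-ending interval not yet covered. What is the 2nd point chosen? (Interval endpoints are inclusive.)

Sorted: [3,4] [3,8] [8,9] [8,10] [9,11]
{[3,4],[3,8]} hit by 4; {[8,9],[8,10],[9,11]} hit by 9.
Points: 4, 9 (2 total).

9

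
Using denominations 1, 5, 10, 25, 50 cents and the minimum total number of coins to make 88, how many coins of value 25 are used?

1

Use the largest denomination that fits, subtract, and repeat.
88 − 1×50→38 − 1×25→13 − 1×10→3 − 3×1→0
Count of 25: 1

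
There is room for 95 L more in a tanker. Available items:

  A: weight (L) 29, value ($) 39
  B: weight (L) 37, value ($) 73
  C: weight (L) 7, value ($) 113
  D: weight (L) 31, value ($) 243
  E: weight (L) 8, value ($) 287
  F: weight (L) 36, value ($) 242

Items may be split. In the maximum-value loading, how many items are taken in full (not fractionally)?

4

Order: E (287/8=35.88) > C (113/7=16.14) > D (243/31=7.84) > F (242/36=6.72) > B (73/37=1.97) > A (39/29=1.34)
Fill: take E (8 @ 287) → take C (7 @ 113) → take D (31 @ 243) → take F (36 @ 242) → take 13/37 of B → 25.65; 95/95 used.
4 item(s) taken whole; one partial (take 13/37 of B).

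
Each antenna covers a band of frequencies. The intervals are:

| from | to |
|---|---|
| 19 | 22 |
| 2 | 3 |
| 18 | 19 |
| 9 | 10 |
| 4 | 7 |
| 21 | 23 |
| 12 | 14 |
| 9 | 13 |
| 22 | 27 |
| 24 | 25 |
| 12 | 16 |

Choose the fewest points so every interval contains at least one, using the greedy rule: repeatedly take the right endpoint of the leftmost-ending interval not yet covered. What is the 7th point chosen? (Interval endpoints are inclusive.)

25

Sort by right endpoint; whenever an interval is uncovered, place a point at its right end.
By right end: [2,3]  [4,7]  [9,10]  [9,13]  [12,14]  [12,16]  [18,19]  [19,22]  [21,23]  [24,25]  [22,27]
[2,3] uncovered → point at 3; [4,7] uncovered → point at 7; [9,10] uncovered → point at 10; [12,14] uncovered → point at 14; [18,19] uncovered → point at 19; [21,23] uncovered → point at 23; [24,25] uncovered → point at 25.
Points: 3, 7, 10, 14, 19, 23, 25 (7 total).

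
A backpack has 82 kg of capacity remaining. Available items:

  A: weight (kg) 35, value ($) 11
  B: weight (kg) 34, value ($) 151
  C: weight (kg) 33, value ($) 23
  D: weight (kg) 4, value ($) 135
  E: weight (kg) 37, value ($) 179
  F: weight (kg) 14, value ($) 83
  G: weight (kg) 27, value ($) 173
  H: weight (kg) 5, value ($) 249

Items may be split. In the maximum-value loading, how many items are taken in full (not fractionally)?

4

Greedy by value/weight ratio, highest first.
Order: H (249/5=49.80) > D (135/4=33.75) > G (173/27=6.41) > F (83/14=5.93) > E (179/37=4.84) > B (151/34=4.44) > C (23/33=0.70) > A (11/35=0.31)
Fill: take H (5 @ 249) → take D (4 @ 135) → take G (27 @ 173) → take F (14 @ 83) → take 32/37 of E → 154.81; 82/82 used.
4 item(s) taken whole; one partial (take 32/37 of E).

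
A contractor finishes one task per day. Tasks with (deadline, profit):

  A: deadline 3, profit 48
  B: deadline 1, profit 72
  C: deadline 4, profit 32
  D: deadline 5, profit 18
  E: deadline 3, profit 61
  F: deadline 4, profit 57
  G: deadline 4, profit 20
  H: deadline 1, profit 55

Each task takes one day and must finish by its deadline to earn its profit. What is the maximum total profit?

256

Profit order: B=72 E=61 F=57 H=55 A=48 C=32 G=20 D=18
Assign: B→slot 1, E→slot 3, F→slot 4, H skipped, A→slot 2, C skipped, G skipped, D→slot 5.
Slots: [1:B] [2:A] [3:E] [4:F] [5:D]
Profit = 72 + 48 + 61 + 57 + 18 = 256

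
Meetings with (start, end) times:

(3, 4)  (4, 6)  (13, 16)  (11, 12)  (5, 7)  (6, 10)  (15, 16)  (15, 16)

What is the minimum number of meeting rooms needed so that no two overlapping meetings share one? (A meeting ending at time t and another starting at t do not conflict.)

3

Events (time:±→running): 3:+→1 4:-→0 4:+→1 5:+→2 6:-→1 6:+→2 7:-→1 10:-→0 11:+→1 12:-→0 13:+→1 15:+→2 15:+→3 … peak 3.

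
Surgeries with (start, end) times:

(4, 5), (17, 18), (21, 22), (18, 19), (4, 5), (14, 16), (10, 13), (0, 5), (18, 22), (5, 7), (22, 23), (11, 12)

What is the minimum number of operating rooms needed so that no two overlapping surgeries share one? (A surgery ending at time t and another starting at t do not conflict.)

3

The answer is the maximum number of intervals overlapping at any instant.
Events (time:±→running): 0:+→1 4:+→2 4:+→3 … peak 3.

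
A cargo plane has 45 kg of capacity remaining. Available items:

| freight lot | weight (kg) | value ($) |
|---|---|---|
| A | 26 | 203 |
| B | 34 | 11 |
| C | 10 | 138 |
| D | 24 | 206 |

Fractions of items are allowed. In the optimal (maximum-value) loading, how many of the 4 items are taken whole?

Ratios (sorted): C 13.80, D 8.58, A 7.81, B 0.32
take C (10 @ 138); take D (24 @ 206); take 11/26 of A → 85.88. Capacity used 45/45.
2 item(s) taken whole; one partial (take 11/26 of A).

2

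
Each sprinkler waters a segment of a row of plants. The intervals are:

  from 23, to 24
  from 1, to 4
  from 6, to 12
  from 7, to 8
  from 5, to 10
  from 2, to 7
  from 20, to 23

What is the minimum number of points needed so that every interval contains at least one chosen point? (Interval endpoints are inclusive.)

3

Process intervals by earliest right end; each time one isn't hit yet, stab at its right endpoint.
Sorted: [1,4] [2,7] [7,8] [5,10] [6,12] [20,23] [23,24]
{[1,4],[2,7]} hit by 4; {[7,8],[5,10],[6,12]} hit by 8; {[20,23],[23,24]} hit by 23.
Points: 4, 8, 23 (3 total).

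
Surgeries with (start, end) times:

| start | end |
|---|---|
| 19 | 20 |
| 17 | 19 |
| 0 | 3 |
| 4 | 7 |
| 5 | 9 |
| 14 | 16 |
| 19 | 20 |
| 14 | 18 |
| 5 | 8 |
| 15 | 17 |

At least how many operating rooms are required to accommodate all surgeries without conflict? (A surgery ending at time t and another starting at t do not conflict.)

3

starts: [0, 4, 5, 5, 14, 14, 15, 17, 19, 19]
ends:   [3, 7, 8, 9, 16, 17, 18, 19, 20, 20]
s0→1 e3→0 s4→1 s5→2 s5→3  — peak 3.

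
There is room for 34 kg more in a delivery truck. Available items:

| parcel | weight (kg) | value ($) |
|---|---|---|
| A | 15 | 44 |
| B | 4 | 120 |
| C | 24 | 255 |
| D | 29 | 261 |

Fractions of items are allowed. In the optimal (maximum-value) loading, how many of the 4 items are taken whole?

Order: B (120/4=30.00) > C (255/24=10.62) > D (261/29=9.00) > A (44/15=2.93)
Fill: take B (4 @ 120) → take C (24 @ 255) → take 6/29 of D → 54.00; 34/34 used.
2 item(s) taken whole; one partial (take 6/29 of D).

2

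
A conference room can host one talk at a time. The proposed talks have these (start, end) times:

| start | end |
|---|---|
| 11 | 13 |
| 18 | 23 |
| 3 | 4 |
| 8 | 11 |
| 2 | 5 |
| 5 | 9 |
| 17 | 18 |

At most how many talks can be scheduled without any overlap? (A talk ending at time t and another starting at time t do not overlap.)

5

Order by finish time; keep every interval that doesn't clash with the previous kept one.
By end time: (3,4), (2,5), (5,9), (8,11), (11,13), (17,18), (18,23).
Pick (3,4); next start ≥ 4 → (5,9); next start ≥ 9 → (11,13); next start ≥ 13 → (17,18); next start ≥ 18 → (18,23).
Selected 5 talks.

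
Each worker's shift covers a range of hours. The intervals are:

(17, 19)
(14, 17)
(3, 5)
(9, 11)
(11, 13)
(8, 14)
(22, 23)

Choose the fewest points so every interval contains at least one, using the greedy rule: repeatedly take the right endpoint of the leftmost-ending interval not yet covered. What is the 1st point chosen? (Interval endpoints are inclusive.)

Sort by right endpoint; whenever an interval is uncovered, place a point at its right end.
Sorted: [3,5] [9,11] [11,13] [8,14] [14,17] [17,19] [22,23]
{[3,5]} hit by 5; {[9,11],[11,13],[8,14]} hit by 11; {[14,17],[17,19]} hit by 17; {[22,23]} hit by 23.
Points: 5, 11, 17, 23 (4 total).

5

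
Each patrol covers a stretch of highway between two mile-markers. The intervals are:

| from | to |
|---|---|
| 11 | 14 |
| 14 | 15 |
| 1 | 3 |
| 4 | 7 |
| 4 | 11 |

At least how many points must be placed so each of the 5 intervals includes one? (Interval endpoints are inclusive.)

3

Sorted: [1,3] [4,7] [4,11] [11,14] [14,15]
{[1,3]} hit by 3; {[4,7],[4,11]} hit by 7; {[11,14],[14,15]} hit by 14.
Points: 3, 7, 14 (3 total).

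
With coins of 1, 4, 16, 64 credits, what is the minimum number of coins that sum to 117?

117 − 1×64→53 − 3×16→5 − 1×4→1 − 1×1→0
Total coins = 1 + 3 + 1 + 1 = 6

6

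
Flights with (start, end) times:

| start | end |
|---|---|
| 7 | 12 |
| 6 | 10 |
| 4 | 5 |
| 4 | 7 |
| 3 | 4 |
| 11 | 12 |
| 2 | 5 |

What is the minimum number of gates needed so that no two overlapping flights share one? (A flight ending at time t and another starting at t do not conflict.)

3

The answer is the maximum number of intervals overlapping at any instant.
starts: [2, 3, 4, 4, 6, 7, 11]
ends:   [4, 5, 5, 7, 10, 12, 12]
s2→1 s3→2 e4→1 s4→2 s4→3  — peak 3.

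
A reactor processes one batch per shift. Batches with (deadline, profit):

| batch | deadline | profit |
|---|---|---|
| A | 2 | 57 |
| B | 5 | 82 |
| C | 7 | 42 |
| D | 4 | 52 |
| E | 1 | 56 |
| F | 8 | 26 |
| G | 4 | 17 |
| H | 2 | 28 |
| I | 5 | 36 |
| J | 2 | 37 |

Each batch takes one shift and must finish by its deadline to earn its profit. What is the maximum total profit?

Sort by profit descending; place each in the latest free slot ≤ its deadline.
Profit order: B=82 A=57 E=56 D=52 C=42 J=37 I=36 H=28 F=26 G=17
Assign: B→slot 5, A→slot 2, E→slot 1, D→slot 4, C→slot 7, J skipped, I→slot 3, H skipped, F→slot 8, G skipped.
Slots: [1:E] [2:A] [3:I] [4:D] [5:B] [7:C] [8:F]
Profit = 56 + 57 + 36 + 52 + 82 + 42 + 26 = 351

351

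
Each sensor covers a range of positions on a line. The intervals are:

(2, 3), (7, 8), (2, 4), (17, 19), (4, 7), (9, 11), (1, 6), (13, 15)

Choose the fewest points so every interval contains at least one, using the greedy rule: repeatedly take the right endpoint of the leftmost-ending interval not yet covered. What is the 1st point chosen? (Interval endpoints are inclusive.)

3

Sort by right endpoint; whenever an interval is uncovered, place a point at its right end.
By right end: [2,3]  [2,4]  [1,6]  [4,7]  [7,8]  [9,11]  [13,15]  [17,19]
[2,3] uncovered → point at 3; [4,7] uncovered → point at 7; [9,11] uncovered → point at 11; [13,15] uncovered → point at 15; [17,19] uncovered → point at 19.
Points: 3, 7, 11, 15, 19 (5 total).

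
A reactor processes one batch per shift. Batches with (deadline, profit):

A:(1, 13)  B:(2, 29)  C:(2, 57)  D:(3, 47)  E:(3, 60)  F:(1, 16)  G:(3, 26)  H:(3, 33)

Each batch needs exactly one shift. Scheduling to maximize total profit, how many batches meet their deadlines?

Take jobs in profit order; each goes to the latest open slot no later than its deadline.
Profit order: E=60 C=57 D=47 H=33 B=29 G=26 F=16 A=13
Assign: E→slot 3, C→slot 2, D→slot 1, H skipped, B skipped, G skipped, F skipped, A skipped.
Slots: [1:D] [2:C] [3:E]
3 of 8 scheduled.

3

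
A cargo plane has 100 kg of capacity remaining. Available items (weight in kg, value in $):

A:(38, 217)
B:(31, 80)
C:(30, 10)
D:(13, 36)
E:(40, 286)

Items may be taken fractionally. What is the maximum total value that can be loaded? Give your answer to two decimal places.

Ratios (sorted): E 7.15, A 5.71, D 2.77, B 2.58, C 0.33
take E (40 @ 286); take A (38 @ 217); take D (13 @ 36); take 9/31 of B → 23.23. Capacity used 100/100.
Total value = 562.23

562.23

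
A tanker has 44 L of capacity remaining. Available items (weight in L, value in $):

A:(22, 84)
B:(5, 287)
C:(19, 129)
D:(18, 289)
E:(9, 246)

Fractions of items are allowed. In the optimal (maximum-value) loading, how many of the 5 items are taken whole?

3

Greedy by value/weight ratio, highest first.
Ratios (sorted): B 57.40, E 27.33, D 16.06, C 6.79, A 3.82
take B (5 @ 287); take E (9 @ 246); take D (18 @ 289); take 12/19 of C → 81.47. Capacity used 44/44.
3 item(s) taken whole; one partial (take 12/19 of C).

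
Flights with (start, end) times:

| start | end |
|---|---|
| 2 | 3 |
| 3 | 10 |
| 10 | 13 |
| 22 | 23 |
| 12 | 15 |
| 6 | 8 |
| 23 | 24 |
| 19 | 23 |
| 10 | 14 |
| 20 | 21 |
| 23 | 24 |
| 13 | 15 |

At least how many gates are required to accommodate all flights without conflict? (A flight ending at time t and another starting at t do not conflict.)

The answer is the maximum number of intervals overlapping at any instant.
starts: [2, 3, 6, 10, 10, 12, 13, 19, 20, 22, 23, 23]
ends:   [3, 8, 10, 13, 14, 15, 15, 21, 23, 23, 24, 24]
s2→1 e3→0 s3→1 s6→2 e8→1 e10→0 s10→1 s10→2 s12→3  — peak 3.

3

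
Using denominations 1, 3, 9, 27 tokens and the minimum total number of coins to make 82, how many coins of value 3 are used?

0

Greedy: take as many of the largest coin as possible, then repeat with the remainder.
82 = 3×27 + 1×1
Count of 3: 0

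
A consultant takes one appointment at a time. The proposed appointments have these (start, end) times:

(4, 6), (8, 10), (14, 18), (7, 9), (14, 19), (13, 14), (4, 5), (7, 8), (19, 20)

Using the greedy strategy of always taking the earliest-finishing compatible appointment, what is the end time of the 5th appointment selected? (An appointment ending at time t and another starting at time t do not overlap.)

By end time: (4,5), (4,6), (7,8), (7,9), (8,10), (13,14), (14,18), (14,19), (19,20).
Pick (4,5); next start ≥ 5 → (7,8); next start ≥ 8 → (8,10); next start ≥ 10 → (13,14); next start ≥ 14 → (14,18); next start ≥ 18 → (19,20).
Selected: (4,5) (7,8) (8,10) (13,14) (14,18) (19,20)

18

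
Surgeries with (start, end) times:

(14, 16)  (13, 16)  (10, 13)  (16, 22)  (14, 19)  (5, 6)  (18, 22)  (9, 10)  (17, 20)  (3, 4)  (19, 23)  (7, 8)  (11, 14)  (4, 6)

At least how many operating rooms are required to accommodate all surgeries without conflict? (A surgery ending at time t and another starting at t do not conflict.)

Events (time:±→running): 3:+→1 4:-→0 4:+→1 5:+→2 6:-→1 6:-→0 7:+→1 8:-→0 9:+→1 10:-→0 10:+→1 11:+→2 13:-→1 13:+→2 14:-→1 14:+→2 14:+→3 16:-→2 16:-→1 16:+→2 17:+→3 18:+→4 … peak 4.

4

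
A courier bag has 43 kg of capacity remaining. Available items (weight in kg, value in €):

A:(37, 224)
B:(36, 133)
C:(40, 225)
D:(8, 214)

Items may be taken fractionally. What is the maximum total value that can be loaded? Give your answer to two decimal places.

425.89

Sort by value per unit weight and fill in that order.
Order: D (214/8=26.75) > A (224/37=6.05) > C (225/40=5.62) > B (133/36=3.69)
Fill: take D (8 @ 214) → take 35/37 of A → 211.89; 43/43 used.
Total value = 425.89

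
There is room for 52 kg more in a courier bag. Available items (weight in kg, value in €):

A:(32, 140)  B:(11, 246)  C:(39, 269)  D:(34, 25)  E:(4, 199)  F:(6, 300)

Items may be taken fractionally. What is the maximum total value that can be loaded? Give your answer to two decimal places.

958.82

Order: F (300/6=50.00) > E (199/4=49.75) > B (246/11=22.36) > C (269/39=6.90) > A (140/32=4.38) > D (25/34=0.74)
Fill: take F (6 @ 300) → take E (4 @ 199) → take B (11 @ 246) → take 31/39 of C → 213.82; 52/52 used.
Total value = 958.82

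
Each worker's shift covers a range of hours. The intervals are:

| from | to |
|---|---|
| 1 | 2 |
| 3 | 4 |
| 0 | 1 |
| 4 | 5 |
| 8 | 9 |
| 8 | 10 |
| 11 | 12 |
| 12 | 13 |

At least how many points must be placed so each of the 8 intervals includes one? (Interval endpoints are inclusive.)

4

Sorted: [0,1] [1,2] [3,4] [4,5] [8,9] [8,10] [11,12] [12,13]
{[0,1],[1,2]} hit by 1; {[3,4],[4,5]} hit by 4; {[8,9],[8,10]} hit by 9; {[11,12],[12,13]} hit by 12.
Points: 1, 4, 9, 12 (4 total).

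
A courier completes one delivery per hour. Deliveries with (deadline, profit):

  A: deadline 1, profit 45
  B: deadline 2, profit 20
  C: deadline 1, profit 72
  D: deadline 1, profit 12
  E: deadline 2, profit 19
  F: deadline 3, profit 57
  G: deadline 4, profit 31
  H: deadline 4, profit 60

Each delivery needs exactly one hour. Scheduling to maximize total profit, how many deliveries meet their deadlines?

4

Profit order: C=72 H=60 F=57 A=45 G=31 B=20 E=19 D=12
Assign: C→slot 1, H→slot 4, F→slot 3, A skipped, G→slot 2, B skipped, E skipped, D skipped.
Slots: [1:C] [2:G] [3:F] [4:H]
4 of 8 scheduled.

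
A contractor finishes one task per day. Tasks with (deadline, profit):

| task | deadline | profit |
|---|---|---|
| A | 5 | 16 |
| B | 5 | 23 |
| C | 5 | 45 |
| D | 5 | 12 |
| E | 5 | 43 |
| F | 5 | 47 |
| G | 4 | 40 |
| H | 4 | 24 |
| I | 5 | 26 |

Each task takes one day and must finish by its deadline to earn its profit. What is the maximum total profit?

Sort by profit descending; place each in the latest free slot ≤ its deadline.
By profit: F(d5,47), C(d5,45), E(d5,43), G(d4,40), I(d5,26), H(d4,24), B(d5,23), A(d5,16), D(d5,12)
F→slot 5; C→slot 4; E→slot 3; G→slot 2; I→slot 1; H skipped; B skipped; A skipped; D skipped.
Profit = 26 + 40 + 43 + 45 + 47 = 201

201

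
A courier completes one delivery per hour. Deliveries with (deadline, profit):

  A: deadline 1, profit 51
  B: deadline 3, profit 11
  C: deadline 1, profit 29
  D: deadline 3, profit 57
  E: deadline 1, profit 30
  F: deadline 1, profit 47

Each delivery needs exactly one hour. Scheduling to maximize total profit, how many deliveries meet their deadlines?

Take jobs in profit order; each goes to the latest open slot no later than its deadline.
By profit: D(d3,57), A(d1,51), F(d1,47), E(d1,30), C(d1,29), B(d3,11)
D→slot 3; A→slot 1; F skipped; E skipped; C skipped; B→slot 2.
3 of 6 scheduled.

3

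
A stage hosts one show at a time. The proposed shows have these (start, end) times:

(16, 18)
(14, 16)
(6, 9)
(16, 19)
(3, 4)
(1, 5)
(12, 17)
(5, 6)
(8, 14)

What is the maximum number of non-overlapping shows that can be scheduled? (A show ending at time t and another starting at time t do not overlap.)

5

Sort by end time and greedily take each interval whose start is ≥ the last chosen end.
By end time: (3,4), (1,5), (5,6), (6,9), (8,14), (14,16), (12,17), (16,18), (16,19).
Pick (3,4); next start ≥ 4 → (5,6); next start ≥ 6 → (6,9); next start ≥ 9 → (14,16); next start ≥ 16 → (16,18).
Selected 5 shows.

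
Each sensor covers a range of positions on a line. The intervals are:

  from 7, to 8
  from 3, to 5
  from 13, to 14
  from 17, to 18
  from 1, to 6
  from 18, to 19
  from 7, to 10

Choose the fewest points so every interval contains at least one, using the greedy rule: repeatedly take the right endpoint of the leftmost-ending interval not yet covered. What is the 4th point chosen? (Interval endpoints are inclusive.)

18

Process intervals by earliest right end; each time one isn't hit yet, stab at its right endpoint.
Sorted: [3,5] [1,6] [7,8] [7,10] [13,14] [17,18] [18,19]
{[3,5],[1,6]} hit by 5; {[7,8],[7,10]} hit by 8; {[13,14]} hit by 14; {[17,18],[18,19]} hit by 18.
Points: 5, 8, 14, 18 (4 total).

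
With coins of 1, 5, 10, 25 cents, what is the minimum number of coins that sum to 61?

4

61 = 2×25 + 1×10 + 1×1
Total coins = 2 + 1 + 1 = 4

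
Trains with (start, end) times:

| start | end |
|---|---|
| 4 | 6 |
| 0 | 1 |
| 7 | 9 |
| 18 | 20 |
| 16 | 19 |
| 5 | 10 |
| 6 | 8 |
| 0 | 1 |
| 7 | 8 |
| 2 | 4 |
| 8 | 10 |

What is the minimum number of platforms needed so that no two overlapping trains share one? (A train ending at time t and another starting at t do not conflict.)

4

Count concurrent intervals with a sweep; the peak is the room count.
Events (time:±→running): 0:+→1 0:+→2 1:-→1 1:-→0 2:+→1 4:-→0 4:+→1 5:+→2 6:-→1 6:+→2 7:+→3 7:+→4 … peak 4.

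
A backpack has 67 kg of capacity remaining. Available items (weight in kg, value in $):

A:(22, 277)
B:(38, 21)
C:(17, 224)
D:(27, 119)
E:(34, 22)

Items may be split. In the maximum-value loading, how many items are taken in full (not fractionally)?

3

Sort by value per unit weight and fill in that order.
Order: C (224/17=13.18) > A (277/22=12.59) > D (119/27=4.41) > E (22/34=0.65) > B (21/38=0.55)
Fill: take C (17 @ 224) → take A (22 @ 277) → take D (27 @ 119) → take 1/34 of E → 0.65; 67/67 used.
3 item(s) taken whole; one partial (take 1/34 of E).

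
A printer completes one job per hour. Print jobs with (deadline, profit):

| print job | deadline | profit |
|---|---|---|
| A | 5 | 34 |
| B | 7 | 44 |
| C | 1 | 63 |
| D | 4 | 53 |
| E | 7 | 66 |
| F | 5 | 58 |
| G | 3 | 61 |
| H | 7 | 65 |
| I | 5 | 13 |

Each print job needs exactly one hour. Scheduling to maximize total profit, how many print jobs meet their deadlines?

7

Sort by profit descending; place each in the latest free slot ≤ its deadline.
Profit order: E=66 H=65 C=63 G=61 F=58 D=53 B=44 A=34 I=13
Assign: E→slot 7, H→slot 6, C→slot 1, G→slot 3, F→slot 5, D→slot 4, B→slot 2, A skipped, I skipped.
Slots: [1:C] [2:B] [3:G] [4:D] [5:F] [6:H] [7:E]
7 of 9 scheduled.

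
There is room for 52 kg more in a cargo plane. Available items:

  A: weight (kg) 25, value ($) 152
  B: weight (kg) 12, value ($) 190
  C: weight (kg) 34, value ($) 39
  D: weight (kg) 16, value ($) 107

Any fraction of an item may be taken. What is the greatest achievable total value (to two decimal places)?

Greedy by value/weight ratio, highest first.
Ratios (sorted): B 15.83, D 6.69, A 6.08, C 1.15
take B (12 @ 190); take D (16 @ 107); take 24/25 of A → 145.92. Capacity used 52/52.
Total value = 442.92

442.92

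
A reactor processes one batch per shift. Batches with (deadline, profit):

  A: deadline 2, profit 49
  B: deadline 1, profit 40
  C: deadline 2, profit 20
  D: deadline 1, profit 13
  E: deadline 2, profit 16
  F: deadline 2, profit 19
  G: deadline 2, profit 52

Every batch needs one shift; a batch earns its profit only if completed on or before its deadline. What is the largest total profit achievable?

101

Sort by profit descending; place each in the latest free slot ≤ its deadline.
By profit: G(d2,52), A(d2,49), B(d1,40), C(d2,20), F(d2,19), E(d2,16), D(d1,13)
G→slot 2; A→slot 1; B skipped; C skipped; F skipped; E skipped; D skipped.
Profit = 49 + 52 = 101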